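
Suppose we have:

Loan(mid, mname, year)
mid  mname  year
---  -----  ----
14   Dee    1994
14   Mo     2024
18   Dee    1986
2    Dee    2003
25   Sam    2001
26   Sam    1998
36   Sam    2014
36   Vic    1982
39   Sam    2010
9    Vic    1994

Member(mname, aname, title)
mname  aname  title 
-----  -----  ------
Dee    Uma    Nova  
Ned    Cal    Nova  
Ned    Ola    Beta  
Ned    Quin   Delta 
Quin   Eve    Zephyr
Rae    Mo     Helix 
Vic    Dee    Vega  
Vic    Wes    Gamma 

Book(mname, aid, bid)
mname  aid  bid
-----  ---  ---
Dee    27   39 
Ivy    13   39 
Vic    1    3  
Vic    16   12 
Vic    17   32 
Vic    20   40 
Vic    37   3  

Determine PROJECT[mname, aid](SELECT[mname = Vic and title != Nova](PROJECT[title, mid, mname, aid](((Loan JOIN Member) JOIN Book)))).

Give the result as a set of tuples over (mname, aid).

{(Vic, 1), (Vic, 16), (Vic, 17), (Vic, 20), (Vic, 37)}

Joining Loan and Member on mname yields {(14, Dee, 1994, Uma, Nova), (18, Dee, 1986, Uma, Nova), (2, Dee, 2003, Uma, Nova), (36, Vic, 1982, Dee, Vega), (36, Vic, 1982, Wes, Gamma), (9, Vic, 1994, Dee, Vega), (9, Vic, 1994, Wes, Gamma)}.
Joining (Loan JOIN Member) and Book on mname yields {(14, Dee, 1994, Uma, Nova, 27, 39), (18, Dee, 1986, Uma, Nova, 27, 39), (2, Dee, 2003, Uma, Nova, 27, 39), (36, Vic, 1982, Dee, Vega, 1, 3), (36, Vic, 1982, Dee, Vega, 16, 12), (36, Vic, 1982, Dee, Vega, 17, 32), (36, Vic, 1982, Dee, Vega, 20, 40), (36, Vic, 1982, Dee, Vega, 37, 3), (36, Vic, 1982, Wes, Gamma, 1, 3), (36, Vic, 1982, Wes, Gamma, 16, 12), (36, Vic, 1982, Wes, Gamma, 17, 32), (36, Vic, 1982, Wes, Gamma, 20, 40), (36, Vic, 1982, Wes, Gamma, 37, 3), (9, Vic, 1994, Dee, Vega, 1, 3), (9, Vic, 1994, Dee, Vega, 16, 12), (9, Vic, 1994, Dee, Vega, 17, 32), (9, Vic, 1994, Dee, Vega, 20, 40), (9, Vic, 1994, Dee, Vega, 37, 3), (9, Vic, 1994, Wes, Gamma, 1, 3), (9, Vic, 1994, Wes, Gamma, 16, 12), (9, Vic, 1994, Wes, Gamma, 17, 32), (9, Vic, 1994, Wes, Gamma, 20, 40), (9, Vic, 1994, Wes, Gamma, 37, 3)}.
π[title, mid, mname, aid]: project onto (title, mid, mname, aid) → {(Gamma, 36, Vic, 1), (Gamma, 36, Vic, 16), (Gamma, 36, Vic, 17), (Gamma, 36, Vic, 20), (Gamma, 36, Vic, 37), (Gamma, 9, Vic, 1), (Gamma, 9, Vic, 16), (Gamma, 9, Vic, 17), (Gamma, 9, Vic, 20), (Gamma, 9, Vic, 37), (Nova, 14, Dee, 27), (Nova, 18, Dee, 27), (Nova, 2, Dee, 27), (Vega, 36, Vic, 1), (Vega, 36, Vic, 16), (Vega, 36, Vic, 17), (Vega, 36, Vic, 20), (Vega, 36, Vic, 37), (Vega, 9, Vic, 1), (Vega, 9, Vic, 16), (Vega, 9, Vic, 17), (Vega, 9, Vic, 20), (Vega, 9, Vic, 37)}
Apply σ_{mname = Vic and title != Nova}; surviving tuples: {(Gamma, 36, Vic, 1), (Gamma, 36, Vic, 16), (Gamma, 36, Vic, 17), (Gamma, 36, Vic, 20), (Gamma, 36, Vic, 37), (Gamma, 9, Vic, 1), (Gamma, 9, Vic, 16), (Gamma, 9, Vic, 17), (Gamma, 9, Vic, 20), (Gamma, 9, Vic, 37), (Vega, 36, Vic, 1), (Vega, 36, Vic, 16), (Vega, 36, Vic, 17), (Vega, 36, Vic, 20), (Vega, 36, Vic, 37), (Vega, 9, Vic, 1), (Vega, 9, Vic, 16), (Vega, 9, Vic, 17), (Vega, 9, Vic, 20), (Vega, 9, Vic, 37)}
π[mname, aid]: project onto (mname, aid) (15 duplicate(s) eliminated) → {(Vic, 1), (Vic, 16), (Vic, 17), (Vic, 20), (Vic, 37)}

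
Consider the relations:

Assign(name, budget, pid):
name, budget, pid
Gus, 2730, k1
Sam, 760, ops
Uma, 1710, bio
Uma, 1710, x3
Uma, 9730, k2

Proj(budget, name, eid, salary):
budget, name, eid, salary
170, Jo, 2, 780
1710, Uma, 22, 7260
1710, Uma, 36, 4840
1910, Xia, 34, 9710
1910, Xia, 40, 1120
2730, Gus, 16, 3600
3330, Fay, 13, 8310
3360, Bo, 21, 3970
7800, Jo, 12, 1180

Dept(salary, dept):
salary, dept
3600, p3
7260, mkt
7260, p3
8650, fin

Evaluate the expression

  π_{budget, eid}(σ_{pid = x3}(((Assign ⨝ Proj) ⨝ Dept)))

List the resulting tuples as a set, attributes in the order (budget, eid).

{(1710, 22)}

Natural join on name, budget: {(Gus, 2730, k1, 16, 3600), (Uma, 1710, bio, 22, 7260), (Uma, 1710, bio, 36, 4840), (Uma, 1710, x3, 22, 7260), (Uma, 1710, x3, 36, 4840)}
Natural join on salary: {(Gus, 2730, k1, 16, 3600, p3), (Uma, 1710, bio, 22, 7260, mkt), (Uma, 1710, bio, 22, 7260, p3), (Uma, 1710, x3, 22, 7260, mkt), (Uma, 1710, x3, 22, 7260, p3)}
σ[pid = x3]: keep tuples satisfying pid = x3 → {(Uma, 1710, x3, 22, 7260, mkt), (Uma, 1710, x3, 22, 7260, p3)}
Keep only column(s) budget, eid (1 duplicate(s) eliminated): {(1710, 22)}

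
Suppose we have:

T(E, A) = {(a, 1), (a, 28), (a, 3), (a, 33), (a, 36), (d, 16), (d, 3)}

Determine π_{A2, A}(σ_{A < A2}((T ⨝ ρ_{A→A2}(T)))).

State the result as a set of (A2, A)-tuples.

ρ[A→A2]: schema becomes (E, A2); tuples unchanged.
Joining T and ρ_{A→A2}(T) on E yields {(a, 1, 1), (a, 1, 28), (a, 1, 3), (a, 1, 33), (a, 1, 36), (a, 28, 1), (a, 28, 28), (a, 28, 3), (a, 28, 33), (a, 28, 36), (a, 3, 1), (a, 3, 28), (a, 3, 3), (a, 3, 33), (a, 3, 36), (a, 33, 1), (a, 33, 28), (a, 33, 3), (a, 33, 33), (a, 33, 36), (a, 36, 1), (a, 36, 28), (a, 36, 3), (a, 36, 33), (a, 36, 36), (d, 16, 16), (d, 16, 3), (d, 3, 16), (d, 3, 3)}.
Selection A < A2: {(a, 1, 28), (a, 1, 3), (a, 1, 33), (a, 1, 36), (a, 28, 33), (a, 28, 36), (a, 3, 28), (a, 3, 33), (a, 3, 36), (a, 33, 36), (d, 3, 16)}
Keep only column(s) A2, A: {(16, 3), (28, 1), (28, 3), (3, 1), (33, 1), (33, 28), (33, 3), (36, 1), (36, 28), (36, 3), (36, 33)}

{(16, 3), (28, 1), (28, 3), (3, 1), (33, 1), (33, 28), (33, 3), (36, 1), (36, 28), (36, 3), (36, 33)}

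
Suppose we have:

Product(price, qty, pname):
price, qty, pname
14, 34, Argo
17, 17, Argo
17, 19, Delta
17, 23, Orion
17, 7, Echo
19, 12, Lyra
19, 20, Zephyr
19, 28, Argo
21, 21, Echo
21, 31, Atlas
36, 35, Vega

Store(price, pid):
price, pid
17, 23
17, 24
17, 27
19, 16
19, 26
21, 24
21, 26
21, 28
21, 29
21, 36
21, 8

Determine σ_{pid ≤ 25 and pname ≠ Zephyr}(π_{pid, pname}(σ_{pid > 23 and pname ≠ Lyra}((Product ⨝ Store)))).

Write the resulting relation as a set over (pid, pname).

Natural join on price: {(17, 17, Argo, 23), (17, 17, Argo, 24), (17, 17, Argo, 27), (17, 19, Delta, 23), (17, 19, Delta, 24), (17, 19, Delta, 27), (17, 23, Orion, 23), (17, 23, Orion, 24), (17, 23, Orion, 27), (17, 7, Echo, 23), (17, 7, Echo, 24), (17, 7, Echo, 27), (19, 12, Lyra, 16), (19, 12, Lyra, 26), (19, 20, Zephyr, 16), (19, 20, Zephyr, 26), (19, 28, Argo, 16), (19, 28, Argo, 26), (21, 21, Echo, 24), (21, 21, Echo, 26), (21, 21, Echo, 28), (21, 21, Echo, 29), (21, 21, Echo, 36), (21, 21, Echo, 8), (21, 31, Atlas, 24), (21, 31, Atlas, 26), (21, 31, Atlas, 28), (21, 31, Atlas, 29), (21, 31, Atlas, 36), (21, 31, Atlas, 8)}
Filtering on pid > 23 and pname ≠ Lyra leaves {(17, 17, Argo, 24), (17, 17, Argo, 27), (17, 19, Delta, 24), (17, 19, Delta, 27), (17, 23, Orion, 24), (17, 23, Orion, 27), (17, 7, Echo, 24), (17, 7, Echo, 27), (19, 20, Zephyr, 26), (19, 28, Argo, 26), (21, 21, Echo, 24), (21, 21, Echo, 26), (21, 21, Echo, 28), (21, 21, Echo, 29), (21, 21, Echo, 36), (21, 31, Atlas, 24), (21, 31, Atlas, 26), (21, 31, Atlas, 28), (21, 31, Atlas, 29), (21, 31, Atlas, 36)}.
π_{pid, pname} gives {(24, Argo), (24, Atlas), (24, Delta), (24, Echo), (24, Orion), (26, Argo), (26, Atlas), (26, Echo), (26, Zephyr), (27, Argo), (27, Delta), (27, Echo), (27, Orion), (28, Atlas), (28, Echo), (29, Atlas), (29, Echo), (36, Atlas), (36, Echo)} (1 duplicate(s) eliminated).
Filtering on pid ≤ 25 and pname ≠ Zephyr leaves {(24, Argo), (24, Atlas), (24, Delta), (24, Echo), (24, Orion)}.

{(24, Argo), (24, Atlas), (24, Delta), (24, Echo), (24, Orion)}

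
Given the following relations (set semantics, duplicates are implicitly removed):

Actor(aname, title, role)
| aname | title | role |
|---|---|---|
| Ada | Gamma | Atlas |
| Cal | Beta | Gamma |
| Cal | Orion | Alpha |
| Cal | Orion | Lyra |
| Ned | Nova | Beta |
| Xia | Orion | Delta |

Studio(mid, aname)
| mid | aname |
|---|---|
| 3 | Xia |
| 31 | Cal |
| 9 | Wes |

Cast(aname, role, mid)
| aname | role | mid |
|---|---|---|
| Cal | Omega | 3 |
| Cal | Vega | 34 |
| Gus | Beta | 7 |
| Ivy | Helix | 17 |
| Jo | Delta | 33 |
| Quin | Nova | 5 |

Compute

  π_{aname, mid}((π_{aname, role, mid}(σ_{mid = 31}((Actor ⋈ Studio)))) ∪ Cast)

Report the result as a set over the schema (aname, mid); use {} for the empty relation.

Actor ⋈ Studio (natural join on aname): {(Cal, Beta, Gamma, 31), (Cal, Orion, Alpha, 31), (Cal, Orion, Lyra, 31), (Xia, Orion, Delta, 3)}
Apply σ_{mid = 31}; surviving tuples: {(Cal, Beta, Gamma, 31), (Cal, Orion, Alpha, 31), (Cal, Orion, Lyra, 31)}
Projecting to aname, role, mid: {(Cal, Alpha, 31), (Cal, Gamma, 31), (Cal, Lyra, 31)}
Taking the union: {(Cal, Alpha, 31), (Cal, Gamma, 31), (Cal, Lyra, 31), (Cal, Omega, 3), (Cal, Vega, 34), (Gus, Beta, 7), (Ivy, Helix, 17), (Jo, Delta, 33), (Quin, Nova, 5)}
Projecting to aname, mid (2 duplicate(s) eliminated): {(Cal, 3), (Cal, 31), (Cal, 34), (Gus, 7), (Ivy, 17), (Jo, 33), (Quin, 5)}

{(Cal, 3), (Cal, 31), (Cal, 34), (Gus, 7), (Ivy, 17), (Jo, 33), (Quin, 5)}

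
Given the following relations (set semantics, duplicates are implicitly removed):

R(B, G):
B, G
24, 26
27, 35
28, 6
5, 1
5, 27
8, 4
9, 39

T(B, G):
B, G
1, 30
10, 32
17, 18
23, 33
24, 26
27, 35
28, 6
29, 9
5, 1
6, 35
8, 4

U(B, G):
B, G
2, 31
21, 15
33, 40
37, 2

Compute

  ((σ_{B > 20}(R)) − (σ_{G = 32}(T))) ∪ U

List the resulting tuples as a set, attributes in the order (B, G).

σ[B > 20]: keep tuples satisfying B > 20 → {(24, 26), (27, 35), (28, 6)}
σ[G = 32]: keep tuples satisfying G = 32 → {(10, 32)}
Set difference of the two operands is {(24, 26), (27, 35), (28, 6)}.
Set union of the two operands is {(2, 31), (21, 15), (24, 26), (27, 35), (28, 6), (33, 40), (37, 2)}.

{(2, 31), (21, 15), (24, 26), (27, 35), (28, 6), (33, 40), (37, 2)}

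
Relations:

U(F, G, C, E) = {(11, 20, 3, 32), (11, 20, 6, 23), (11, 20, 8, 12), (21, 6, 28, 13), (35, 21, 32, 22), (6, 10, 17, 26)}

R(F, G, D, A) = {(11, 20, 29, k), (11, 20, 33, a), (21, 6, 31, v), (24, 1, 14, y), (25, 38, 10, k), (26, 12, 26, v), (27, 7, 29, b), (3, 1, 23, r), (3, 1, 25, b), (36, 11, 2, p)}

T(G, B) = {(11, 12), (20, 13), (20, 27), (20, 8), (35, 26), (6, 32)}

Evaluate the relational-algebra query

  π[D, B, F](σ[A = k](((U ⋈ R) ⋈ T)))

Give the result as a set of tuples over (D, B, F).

{(29, 13, 11), (29, 27, 11), (29, 8, 11)}

Joining U and R on F, G yields {(11, 20, 3, 32, 29, k), (11, 20, 3, 32, 33, a), (11, 20, 6, 23, 29, k), (11, 20, 6, 23, 33, a), (11, 20, 8, 12, 29, k), (11, 20, 8, 12, 33, a), (21, 6, 28, 13, 31, v)}.
Joining (U ⋈ R) and T on G yields {(11, 20, 3, 32, 29, k, 13), (11, 20, 3, 32, 29, k, 27), (11, 20, 3, 32, 29, k, 8), (11, 20, 3, 32, 33, a, 13), (11, 20, 3, 32, 33, a, 27), (11, 20, 3, 32, 33, a, 8), (11, 20, 6, 23, 29, k, 13), (11, 20, 6, 23, 29, k, 27), (11, 20, 6, 23, 29, k, 8), (11, 20, 6, 23, 33, a, 13), (11, 20, 6, 23, 33, a, 27), (11, 20, 6, 23, 33, a, 8), (11, 20, 8, 12, 29, k, 13), (11, 20, 8, 12, 29, k, 27), (11, 20, 8, 12, 29, k, 8), (11, 20, 8, 12, 33, a, 13), (11, 20, 8, 12, 33, a, 27), (11, 20, 8, 12, 33, a, 8), (21, 6, 28, 13, 31, v, 32)}.
σ[A = k]: keep tuples satisfying A = k → {(11, 20, 3, 32, 29, k, 13), (11, 20, 3, 32, 29, k, 27), (11, 20, 3, 32, 29, k, 8), (11, 20, 6, 23, 29, k, 13), (11, 20, 6, 23, 29, k, 27), (11, 20, 6, 23, 29, k, 8), (11, 20, 8, 12, 29, k, 13), (11, 20, 8, 12, 29, k, 27), (11, 20, 8, 12, 29, k, 8)}
π_{D, B, F} gives {(29, 13, 11), (29, 27, 11), (29, 8, 11)} (6 duplicate(s) eliminated).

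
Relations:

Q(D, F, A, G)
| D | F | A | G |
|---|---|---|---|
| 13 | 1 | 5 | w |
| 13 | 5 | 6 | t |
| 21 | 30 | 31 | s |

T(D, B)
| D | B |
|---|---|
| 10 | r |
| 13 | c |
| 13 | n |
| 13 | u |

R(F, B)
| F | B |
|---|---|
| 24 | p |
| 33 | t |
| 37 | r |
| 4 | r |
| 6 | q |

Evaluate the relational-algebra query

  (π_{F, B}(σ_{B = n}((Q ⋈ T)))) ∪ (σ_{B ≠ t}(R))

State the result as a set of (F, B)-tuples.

Q ⋈ T (natural join on D): {(13, 1, 5, w, c), (13, 1, 5, w, n), (13, 1, 5, w, u), (13, 5, 6, t, c), (13, 5, 6, t, n), (13, 5, 6, t, u)}
σ[B = n]: keep tuples satisfying B = n → {(13, 1, 5, w, n), (13, 5, 6, t, n)}
π_{F, B} gives {(1, n), (5, n)}.
σ[B ≠ t]: keep tuples satisfying B ≠ t → {(24, p), (37, r), (4, r), (6, q)}
Union: {(1, n), (5, n)} with {(24, p), (37, r), (4, r), (6, q)} → {(1, n), (24, p), (37, r), (4, r), (5, n), (6, q)}

{(1, n), (24, p), (37, r), (4, r), (5, n), (6, q)}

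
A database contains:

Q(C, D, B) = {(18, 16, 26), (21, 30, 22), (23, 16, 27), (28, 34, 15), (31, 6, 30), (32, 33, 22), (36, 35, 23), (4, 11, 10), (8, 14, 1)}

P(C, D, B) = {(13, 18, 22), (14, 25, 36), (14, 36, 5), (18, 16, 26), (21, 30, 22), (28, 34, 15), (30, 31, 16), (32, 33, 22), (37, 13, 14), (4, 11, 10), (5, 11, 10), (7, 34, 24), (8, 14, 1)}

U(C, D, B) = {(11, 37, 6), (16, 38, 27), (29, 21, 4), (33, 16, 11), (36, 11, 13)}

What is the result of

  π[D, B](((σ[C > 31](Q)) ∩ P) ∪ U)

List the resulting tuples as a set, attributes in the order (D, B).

{(11, 13), (16, 11), (21, 4), (33, 22), (37, 6), (38, 27)}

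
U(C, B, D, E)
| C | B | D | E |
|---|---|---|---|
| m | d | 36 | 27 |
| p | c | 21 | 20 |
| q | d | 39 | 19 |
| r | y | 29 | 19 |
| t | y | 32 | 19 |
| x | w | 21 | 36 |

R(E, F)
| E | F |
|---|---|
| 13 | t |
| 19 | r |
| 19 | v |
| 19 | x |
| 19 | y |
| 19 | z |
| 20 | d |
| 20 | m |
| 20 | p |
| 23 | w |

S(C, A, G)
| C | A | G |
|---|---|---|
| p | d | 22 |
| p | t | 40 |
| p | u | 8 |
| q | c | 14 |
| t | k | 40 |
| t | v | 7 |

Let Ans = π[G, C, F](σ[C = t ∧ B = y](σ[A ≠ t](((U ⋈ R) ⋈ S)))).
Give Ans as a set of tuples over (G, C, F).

{(40, t, r), (40, t, v), (40, t, x), (40, t, y), (40, t, z), (7, t, r), (7, t, v), (7, t, x), (7, t, y), (7, t, z)}

Natural join on E: {(p, c, 21, 20, d), (p, c, 21, 20, m), (p, c, 21, 20, p), (q, d, 39, 19, r), (q, d, 39, 19, v), (q, d, 39, 19, x), (q, d, 39, 19, y), (q, d, 39, 19, z), (r, y, 29, 19, r), (r, y, 29, 19, v), (r, y, 29, 19, x), (r, y, 29, 19, y), (r, y, 29, 19, z), (t, y, 32, 19, r), (t, y, 32, 19, v), (t, y, 32, 19, x), (t, y, 32, 19, y), (t, y, 32, 19, z)}
Natural join on C: {(p, c, 21, 20, d, d, 22), (p, c, 21, 20, d, t, 40), (p, c, 21, 20, d, u, 8), (p, c, 21, 20, m, d, 22), (p, c, 21, 20, m, t, 40), (p, c, 21, 20, m, u, 8), (p, c, 21, 20, p, d, 22), (p, c, 21, 20, p, t, 40), (p, c, 21, 20, p, u, 8), (q, d, 39, 19, r, c, 14), (q, d, 39, 19, v, c, 14), (q, d, 39, 19, x, c, 14), (q, d, 39, 19, y, c, 14), (q, d, 39, 19, z, c, 14), (t, y, 32, 19, r, k, 40), (t, y, 32, 19, r, v, 7), (t, y, 32, 19, v, k, 40), (t, y, 32, 19, v, v, 7), (t, y, 32, 19, x, k, 40), (t, y, 32, 19, x, v, 7), (t, y, 32, 19, y, k, 40), (t, y, 32, 19, y, v, 7), (t, y, 32, 19, z, k, 40), (t, y, 32, 19, z, v, 7)}
Apply σ_{A ≠ t}; surviving tuples: {(p, c, 21, 20, d, d, 22), (p, c, 21, 20, d, u, 8), (p, c, 21, 20, m, d, 22), (p, c, 21, 20, m, u, 8), (p, c, 21, 20, p, d, 22), (p, c, 21, 20, p, u, 8), (q, d, 39, 19, r, c, 14), (q, d, 39, 19, v, c, 14), (q, d, 39, 19, x, c, 14), (q, d, 39, 19, y, c, 14), (q, d, 39, 19, z, c, 14), (t, y, 32, 19, r, k, 40), (t, y, 32, 19, r, v, 7), (t, y, 32, 19, v, k, 40), (t, y, 32, 19, v, v, 7), (t, y, 32, 19, x, k, 40), (t, y, 32, 19, x, v, 7), (t, y, 32, 19, y, k, 40), (t, y, 32, 19, y, v, 7), (t, y, 32, 19, z, k, 40), (t, y, 32, 19, z, v, 7)}
Apply σ_{C = t ∧ B = y}; surviving tuples: {(t, y, 32, 19, r, k, 40), (t, y, 32, 19, r, v, 7), (t, y, 32, 19, v, k, 40), (t, y, 32, 19, v, v, 7), (t, y, 32, 19, x, k, 40), (t, y, 32, 19, x, v, 7), (t, y, 32, 19, y, k, 40), (t, y, 32, 19, y, v, 7), (t, y, 32, 19, z, k, 40), (t, y, 32, 19, z, v, 7)}
Projecting to G, C, F: {(40, t, r), (40, t, v), (40, t, x), (40, t, y), (40, t, z), (7, t, r), (7, t, v), (7, t, x), (7, t, y), (7, t, z)}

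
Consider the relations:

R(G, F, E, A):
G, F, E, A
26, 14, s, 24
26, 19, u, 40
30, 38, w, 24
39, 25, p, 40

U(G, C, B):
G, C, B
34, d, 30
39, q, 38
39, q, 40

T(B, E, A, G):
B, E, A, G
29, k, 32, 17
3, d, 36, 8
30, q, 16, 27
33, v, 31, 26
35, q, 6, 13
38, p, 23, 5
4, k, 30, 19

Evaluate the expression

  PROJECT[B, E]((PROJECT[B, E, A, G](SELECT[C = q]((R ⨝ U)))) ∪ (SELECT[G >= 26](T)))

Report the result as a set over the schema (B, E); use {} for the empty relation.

Natural join on G: {(39, 25, p, 40, q, 38), (39, 25, p, 40, q, 40)}
σ[C = q]: keep tuples satisfying C = q → {(39, 25, p, 40, q, 38), (39, 25, p, 40, q, 40)}
Keep only column(s) B, E, A, G: {(38, p, 40, 39), (40, p, 40, 39)}
σ[G >= 26]: keep tuples satisfying G >= 26 → {(30, q, 16, 27), (33, v, 31, 26)}
Set union of the two operands is {(30, q, 16, 27), (33, v, 31, 26), (38, p, 40, 39), (40, p, 40, 39)}.
Keep only column(s) B, E: {(30, q), (33, v), (38, p), (40, p)}

{(30, q), (33, v), (38, p), (40, p)}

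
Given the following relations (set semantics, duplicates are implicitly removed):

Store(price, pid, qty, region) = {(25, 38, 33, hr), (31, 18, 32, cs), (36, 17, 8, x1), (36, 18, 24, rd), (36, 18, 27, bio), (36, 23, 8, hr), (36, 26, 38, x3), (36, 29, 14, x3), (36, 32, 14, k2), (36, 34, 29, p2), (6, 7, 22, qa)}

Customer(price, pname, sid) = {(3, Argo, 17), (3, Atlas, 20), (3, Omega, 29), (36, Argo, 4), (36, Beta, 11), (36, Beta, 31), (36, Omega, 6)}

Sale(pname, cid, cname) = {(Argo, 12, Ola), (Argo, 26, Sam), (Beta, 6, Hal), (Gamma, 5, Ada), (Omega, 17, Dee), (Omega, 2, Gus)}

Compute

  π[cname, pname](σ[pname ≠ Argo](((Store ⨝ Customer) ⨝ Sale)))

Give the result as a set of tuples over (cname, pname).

{(Dee, Omega), (Gus, Omega), (Hal, Beta)}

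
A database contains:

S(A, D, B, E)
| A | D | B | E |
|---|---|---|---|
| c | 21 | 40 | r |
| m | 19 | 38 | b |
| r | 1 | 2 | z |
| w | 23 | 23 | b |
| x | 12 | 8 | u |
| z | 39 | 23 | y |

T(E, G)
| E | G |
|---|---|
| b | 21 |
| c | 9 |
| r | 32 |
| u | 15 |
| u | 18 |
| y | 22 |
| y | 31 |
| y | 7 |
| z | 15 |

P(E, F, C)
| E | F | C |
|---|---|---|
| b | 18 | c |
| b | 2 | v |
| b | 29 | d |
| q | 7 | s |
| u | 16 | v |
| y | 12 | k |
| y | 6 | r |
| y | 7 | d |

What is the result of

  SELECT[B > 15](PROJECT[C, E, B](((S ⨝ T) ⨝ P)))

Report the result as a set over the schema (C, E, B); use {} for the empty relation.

{(c, b, 23), (c, b, 38), (d, b, 23), (d, b, 38), (d, y, 23), (k, y, 23), (r, y, 23), (v, b, 23), (v, b, 38)}

Natural join on E: {(c, 21, 40, r, 32), (m, 19, 38, b, 21), (r, 1, 2, z, 15), (w, 23, 23, b, 21), (x, 12, 8, u, 15), (x, 12, 8, u, 18), (z, 39, 23, y, 22), (z, 39, 23, y, 31), (z, 39, 23, y, 7)}
Natural join on E: {(m, 19, 38, b, 21, 18, c), (m, 19, 38, b, 21, 2, v), (m, 19, 38, b, 21, 29, d), (w, 23, 23, b, 21, 18, c), (w, 23, 23, b, 21, 2, v), (w, 23, 23, b, 21, 29, d), (x, 12, 8, u, 15, 16, v), (x, 12, 8, u, 18, 16, v), (z, 39, 23, y, 22, 12, k), (z, 39, 23, y, 22, 6, r), (z, 39, 23, y, 22, 7, d), (z, 39, 23, y, 31, 12, k), (z, 39, 23, y, 31, 6, r), (z, 39, 23, y, 31, 7, d), (z, 39, 23, y, 7, 12, k), (z, 39, 23, y, 7, 6, r), (z, 39, 23, y, 7, 7, d)}
Projecting to C, E, B (7 duplicate(s) eliminated): {(c, b, 23), (c, b, 38), (d, b, 23), (d, b, 38), (d, y, 23), (k, y, 23), (r, y, 23), (v, b, 23), (v, b, 38), (v, u, 8)}
σ[B > 15]: keep tuples satisfying B > 15 → {(c, b, 23), (c, b, 38), (d, b, 23), (d, b, 38), (d, y, 23), (k, y, 23), (r, y, 23), (v, b, 23), (v, b, 38)}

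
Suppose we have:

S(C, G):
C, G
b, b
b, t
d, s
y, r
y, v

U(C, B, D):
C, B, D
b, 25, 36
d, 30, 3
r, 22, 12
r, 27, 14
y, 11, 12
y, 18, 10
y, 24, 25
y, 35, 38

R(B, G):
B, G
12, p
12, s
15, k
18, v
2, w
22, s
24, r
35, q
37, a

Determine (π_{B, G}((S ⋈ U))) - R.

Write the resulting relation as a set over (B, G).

{(11, r), (11, v), (18, r), (24, v), (25, b), (25, t), (30, s), (35, r), (35, v)}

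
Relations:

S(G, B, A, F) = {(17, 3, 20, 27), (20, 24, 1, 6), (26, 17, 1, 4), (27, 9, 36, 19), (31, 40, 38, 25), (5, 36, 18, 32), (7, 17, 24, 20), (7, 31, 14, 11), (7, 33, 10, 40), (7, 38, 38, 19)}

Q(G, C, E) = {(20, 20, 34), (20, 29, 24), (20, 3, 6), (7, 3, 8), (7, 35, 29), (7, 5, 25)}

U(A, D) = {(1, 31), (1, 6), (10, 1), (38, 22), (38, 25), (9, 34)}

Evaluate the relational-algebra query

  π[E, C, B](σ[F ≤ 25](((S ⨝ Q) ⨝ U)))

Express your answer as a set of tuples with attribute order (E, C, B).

{(24, 29, 24), (25, 5, 38), (29, 35, 38), (34, 20, 24), (6, 3, 24), (8, 3, 38)}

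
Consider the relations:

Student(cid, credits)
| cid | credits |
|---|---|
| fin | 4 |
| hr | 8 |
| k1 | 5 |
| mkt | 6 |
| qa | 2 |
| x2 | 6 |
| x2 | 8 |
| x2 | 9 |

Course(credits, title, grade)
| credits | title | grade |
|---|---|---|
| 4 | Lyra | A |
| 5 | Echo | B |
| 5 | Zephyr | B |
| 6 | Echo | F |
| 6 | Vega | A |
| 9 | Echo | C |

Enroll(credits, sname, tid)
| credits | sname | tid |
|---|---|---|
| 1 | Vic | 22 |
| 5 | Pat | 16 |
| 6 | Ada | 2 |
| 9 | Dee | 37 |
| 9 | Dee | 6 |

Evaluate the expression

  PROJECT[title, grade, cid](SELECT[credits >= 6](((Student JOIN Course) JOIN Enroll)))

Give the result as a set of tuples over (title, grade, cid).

Natural join on credits: {(fin, 4, Lyra, A), (k1, 5, Echo, B), (k1, 5, Zephyr, B), (mkt, 6, Echo, F), (mkt, 6, Vega, A), (x2, 6, Echo, F), (x2, 6, Vega, A), (x2, 9, Echo, C)}
Natural join on credits: {(k1, 5, Echo, B, Pat, 16), (k1, 5, Zephyr, B, Pat, 16), (mkt, 6, Echo, F, Ada, 2), (mkt, 6, Vega, A, Ada, 2), (x2, 6, Echo, F, Ada, 2), (x2, 6, Vega, A, Ada, 2), (x2, 9, Echo, C, Dee, 37), (x2, 9, Echo, C, Dee, 6)}
σ[credits >= 6]: keep tuples satisfying credits >= 6 → {(mkt, 6, Echo, F, Ada, 2), (mkt, 6, Vega, A, Ada, 2), (x2, 6, Echo, F, Ada, 2), (x2, 6, Vega, A, Ada, 2), (x2, 9, Echo, C, Dee, 37), (x2, 9, Echo, C, Dee, 6)}
π[title, grade, cid]: project onto (title, grade, cid) (1 duplicate(s) eliminated) → {(Echo, C, x2), (Echo, F, mkt), (Echo, F, x2), (Vega, A, mkt), (Vega, A, x2)}

{(Echo, C, x2), (Echo, F, mkt), (Echo, F, x2), (Vega, A, mkt), (Vega, A, x2)}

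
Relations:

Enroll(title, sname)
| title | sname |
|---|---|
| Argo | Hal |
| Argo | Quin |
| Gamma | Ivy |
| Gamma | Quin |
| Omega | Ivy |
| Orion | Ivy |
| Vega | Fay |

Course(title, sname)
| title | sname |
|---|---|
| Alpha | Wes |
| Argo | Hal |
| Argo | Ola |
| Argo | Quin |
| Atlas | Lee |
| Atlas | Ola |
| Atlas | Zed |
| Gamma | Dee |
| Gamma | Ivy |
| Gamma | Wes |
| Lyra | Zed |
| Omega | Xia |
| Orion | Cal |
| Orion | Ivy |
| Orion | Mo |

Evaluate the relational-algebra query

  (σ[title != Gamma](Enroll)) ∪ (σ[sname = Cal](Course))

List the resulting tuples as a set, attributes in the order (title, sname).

{(Argo, Hal), (Argo, Quin), (Omega, Ivy), (Orion, Cal), (Orion, Ivy), (Vega, Fay)}

Filtering on title != Gamma leaves {(Argo, Hal), (Argo, Quin), (Omega, Ivy), (Orion, Ivy), (Vega, Fay)}.
Filtering on sname = Cal leaves {(Orion, Cal)}.
Union: {(Argo, Hal), (Argo, Quin), (Omega, Ivy), (Orion, Ivy), (Vega, Fay)} with {(Orion, Cal)} → {(Argo, Hal), (Argo, Quin), (Omega, Ivy), (Orion, Cal), (Orion, Ivy), (Vega, Fay)}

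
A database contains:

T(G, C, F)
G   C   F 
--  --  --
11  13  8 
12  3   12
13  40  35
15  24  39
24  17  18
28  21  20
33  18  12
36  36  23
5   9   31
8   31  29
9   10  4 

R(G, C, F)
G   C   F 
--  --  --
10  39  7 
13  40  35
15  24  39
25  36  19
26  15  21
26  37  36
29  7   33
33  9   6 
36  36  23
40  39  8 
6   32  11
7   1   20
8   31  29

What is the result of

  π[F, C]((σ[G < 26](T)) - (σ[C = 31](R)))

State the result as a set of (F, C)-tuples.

Filtering on G < 26 leaves {(11, 13, 8), (12, 3, 12), (13, 40, 35), (15, 24, 39), (24, 17, 18), (5, 9, 31), (8, 31, 29), (9, 10, 4)}.
Filtering on C = 31 leaves {(8, 31, 29)}.
Difference: {(11, 13, 8), (12, 3, 12), (13, 40, 35), (15, 24, 39), (24, 17, 18), (5, 9, 31), (8, 31, 29), (9, 10, 4)} with {(8, 31, 29)} → {(11, 13, 8), (12, 3, 12), (13, 40, 35), (15, 24, 39), (24, 17, 18), (5, 9, 31), (9, 10, 4)}
π_{F, C} gives {(12, 3), (18, 17), (31, 9), (35, 40), (39, 24), (4, 10), (8, 13)}.

{(12, 3), (18, 17), (31, 9), (35, 40), (39, 24), (4, 10), (8, 13)}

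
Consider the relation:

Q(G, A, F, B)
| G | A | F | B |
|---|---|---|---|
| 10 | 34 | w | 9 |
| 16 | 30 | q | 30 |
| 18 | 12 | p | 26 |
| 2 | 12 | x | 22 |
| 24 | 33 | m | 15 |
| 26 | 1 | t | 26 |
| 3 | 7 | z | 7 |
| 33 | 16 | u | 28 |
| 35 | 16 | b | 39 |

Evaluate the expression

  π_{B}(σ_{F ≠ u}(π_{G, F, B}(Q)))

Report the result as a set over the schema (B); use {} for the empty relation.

Projecting to G, F, B: {(10, w, 9), (16, q, 30), (18, p, 26), (2, x, 22), (24, m, 15), (26, t, 26), (3, z, 7), (33, u, 28), (35, b, 39)}
Apply σ_{F ≠ u}; surviving tuples: {(10, w, 9), (16, q, 30), (18, p, 26), (2, x, 22), (24, m, 15), (26, t, 26), (3, z, 7), (35, b, 39)}
Projecting to B (1 duplicate(s) eliminated): {15, 22, 26, 30, 39, 7, 9}

{15, 22, 26, 30, 39, 7, 9}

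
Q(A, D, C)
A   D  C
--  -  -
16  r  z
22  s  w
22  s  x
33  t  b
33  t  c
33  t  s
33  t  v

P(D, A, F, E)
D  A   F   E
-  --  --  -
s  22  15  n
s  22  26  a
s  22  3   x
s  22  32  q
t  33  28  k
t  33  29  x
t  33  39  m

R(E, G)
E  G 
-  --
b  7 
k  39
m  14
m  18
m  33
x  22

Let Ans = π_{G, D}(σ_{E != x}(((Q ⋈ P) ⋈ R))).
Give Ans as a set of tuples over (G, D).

{(14, t), (18, t), (33, t), (39, t)}

Natural join on A, D: {(22, s, w, 15, n), (22, s, w, 26, a), (22, s, w, 3, x), (22, s, w, 32, q), (22, s, x, 15, n), (22, s, x, 26, a), (22, s, x, 3, x), (22, s, x, 32, q), (33, t, b, 28, k), (33, t, b, 29, x), (33, t, b, 39, m), (33, t, c, 28, k), (33, t, c, 29, x), (33, t, c, 39, m), (33, t, s, 28, k), (33, t, s, 29, x), (33, t, s, 39, m), (33, t, v, 28, k), (33, t, v, 29, x), (33, t, v, 39, m)}
Natural join on E: {(22, s, w, 3, x, 22), (22, s, x, 3, x, 22), (33, t, b, 28, k, 39), (33, t, b, 29, x, 22), (33, t, b, 39, m, 14), (33, t, b, 39, m, 18), (33, t, b, 39, m, 33), (33, t, c, 28, k, 39), (33, t, c, 29, x, 22), (33, t, c, 39, m, 14), (33, t, c, 39, m, 18), (33, t, c, 39, m, 33), (33, t, s, 28, k, 39), (33, t, s, 29, x, 22), (33, t, s, 39, m, 14), (33, t, s, 39, m, 18), (33, t, s, 39, m, 33), (33, t, v, 28, k, 39), (33, t, v, 29, x, 22), (33, t, v, 39, m, 14), (33, t, v, 39, m, 18), (33, t, v, 39, m, 33)}
σ[E != x]: keep tuples satisfying E != x → {(33, t, b, 28, k, 39), (33, t, b, 39, m, 14), (33, t, b, 39, m, 18), (33, t, b, 39, m, 33), (33, t, c, 28, k, 39), (33, t, c, 39, m, 14), (33, t, c, 39, m, 18), (33, t, c, 39, m, 33), (33, t, s, 28, k, 39), (33, t, s, 39, m, 14), (33, t, s, 39, m, 18), (33, t, s, 39, m, 33), (33, t, v, 28, k, 39), (33, t, v, 39, m, 14), (33, t, v, 39, m, 18), (33, t, v, 39, m, 33)}
Keep only column(s) G, D (12 duplicate(s) eliminated): {(14, t), (18, t), (33, t), (39, t)}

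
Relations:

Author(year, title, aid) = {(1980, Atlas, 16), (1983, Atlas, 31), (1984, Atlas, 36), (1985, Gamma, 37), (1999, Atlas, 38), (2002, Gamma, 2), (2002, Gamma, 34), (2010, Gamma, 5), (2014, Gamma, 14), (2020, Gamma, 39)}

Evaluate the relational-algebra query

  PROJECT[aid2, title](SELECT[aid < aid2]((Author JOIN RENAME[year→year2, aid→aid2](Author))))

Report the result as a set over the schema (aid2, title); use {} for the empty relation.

{(14, Gamma), (31, Atlas), (34, Gamma), (36, Atlas), (37, Gamma), (38, Atlas), (39, Gamma), (5, Gamma)}

ρ[year→year2, aid→aid2]: schema becomes (year2, title, aid2); tuples unchanged.
Joining Author and RENAME[year→year2, aid→aid2](Author) on title yields {(1980, Atlas, 16, 1980, 16), (1980, Atlas, 16, 1983, 31), (1980, Atlas, 16, 1984, 36), (1980, Atlas, 16, 1999, 38), (1983, Atlas, 31, 1980, 16), (1983, Atlas, 31, 1983, 31), (1983, Atlas, 31, 1984, 36), (1983, Atlas, 31, 1999, 38), (1984, Atlas, 36, 1980, 16), (1984, Atlas, 36, 1983, 31), (1984, Atlas, 36, 1984, 36), (1984, Atlas, 36, 1999, 38), (1985, Gamma, 37, 1985, 37), (1985, Gamma, 37, 2002, 2), (1985, Gamma, 37, 2002, 34), (1985, Gamma, 37, 2010, 5), (1985, Gamma, 37, 2014, 14), (1985, Gamma, 37, 2020, 39), (1999, Atlas, 38, 1980, 16), (1999, Atlas, 38, 1983, 31), (1999, Atlas, 38, 1984, 36), (1999, Atlas, 38, 1999, 38), (2002, Gamma, 2, 1985, 37), (2002, Gamma, 2, 2002, 2), (2002, Gamma, 2, 2002, 34), (2002, Gamma, 2, 2010, 5), (2002, Gamma, 2, 2014, 14), (2002, Gamma, 2, 2020, 39), (2002, Gamma, 34, 1985, 37), (2002, Gamma, 34, 2002, 2), (2002, Gamma, 34, 2002, 34), (2002, Gamma, 34, 2010, 5), (2002, Gamma, 34, 2014, 14), (2002, Gamma, 34, 2020, 39), (2010, Gamma, 5, 1985, 37), (2010, Gamma, 5, 2002, 2), (2010, Gamma, 5, 2002, 34), (2010, Gamma, 5, 2010, 5), (2010, Gamma, 5, 2014, 14), (2010, Gamma, 5, 2020, 39), (2014, Gamma, 14, 1985, 37), (2014, Gamma, 14, 2002, 2), (2014, Gamma, 14, 2002, 34), (2014, Gamma, 14, 2010, 5), (2014, Gamma, 14, 2014, 14), (2014, Gamma, 14, 2020, 39), (2020, Gamma, 39, 1985, 37), (2020, Gamma, 39, 2002, 2), (2020, Gamma, 39, 2002, 34), (2020, Gamma, 39, 2010, 5), (2020, Gamma, 39, 2014, 14), (2020, Gamma, 39, 2020, 39)}.
σ[aid < aid2]: keep tuples satisfying aid < aid2 → {(1980, Atlas, 16, 1983, 31), (1980, Atlas, 16, 1984, 36), (1980, Atlas, 16, 1999, 38), (1983, Atlas, 31, 1984, 36), (1983, Atlas, 31, 1999, 38), (1984, Atlas, 36, 1999, 38), (1985, Gamma, 37, 2020, 39), (2002, Gamma, 2, 1985, 37), (2002, Gamma, 2, 2002, 34), (2002, Gamma, 2, 2010, 5), (2002, Gamma, 2, 2014, 14), (2002, Gamma, 2, 2020, 39), (2002, Gamma, 34, 1985, 37), (2002, Gamma, 34, 2020, 39), (2010, Gamma, 5, 1985, 37), (2010, Gamma, 5, 2002, 34), (2010, Gamma, 5, 2014, 14), (2010, Gamma, 5, 2020, 39), (2014, Gamma, 14, 1985, 37), (2014, Gamma, 14, 2002, 34), (2014, Gamma, 14, 2020, 39)}
Projecting to aid2, title (13 duplicate(s) eliminated): {(14, Gamma), (31, Atlas), (34, Gamma), (36, Atlas), (37, Gamma), (38, Atlas), (39, Gamma), (5, Gamma)}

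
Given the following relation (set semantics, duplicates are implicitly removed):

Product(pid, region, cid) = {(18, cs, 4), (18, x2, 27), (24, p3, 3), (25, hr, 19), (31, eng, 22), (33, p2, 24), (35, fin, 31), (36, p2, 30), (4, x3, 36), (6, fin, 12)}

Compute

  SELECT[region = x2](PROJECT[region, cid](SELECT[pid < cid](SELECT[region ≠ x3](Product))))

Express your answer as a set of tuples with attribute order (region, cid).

{(x2, 27)}

Selection region ≠ x3: {(18, cs, 4), (18, x2, 27), (24, p3, 3), (25, hr, 19), (31, eng, 22), (33, p2, 24), (35, fin, 31), (36, p2, 30), (6, fin, 12)}
Selection pid < cid: {(18, x2, 27), (6, fin, 12)}
Keep only column(s) region, cid: {(fin, 12), (x2, 27)}
Selection region = x2: {(x2, 27)}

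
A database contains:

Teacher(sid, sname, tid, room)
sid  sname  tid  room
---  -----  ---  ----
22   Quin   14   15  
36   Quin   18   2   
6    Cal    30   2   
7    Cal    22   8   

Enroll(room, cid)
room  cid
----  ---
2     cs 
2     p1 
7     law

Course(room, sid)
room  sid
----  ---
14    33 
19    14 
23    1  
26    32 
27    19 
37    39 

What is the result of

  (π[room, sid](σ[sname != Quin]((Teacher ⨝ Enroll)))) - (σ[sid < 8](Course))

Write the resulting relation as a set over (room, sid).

{(2, 6)}

Joining Teacher and Enroll on room yields {(36, Quin, 18, 2, cs), (36, Quin, 18, 2, p1), (6, Cal, 30, 2, cs), (6, Cal, 30, 2, p1)}.
Apply σ_{sname != Quin}; surviving tuples: {(6, Cal, 30, 2, cs), (6, Cal, 30, 2, p1)}
Keep only column(s) room, sid (1 duplicate(s) eliminated): {(2, 6)}
Apply σ_{sid < 8}; surviving tuples: {(23, 1)}
Difference: {(2, 6)} with {(23, 1)} → {(2, 6)}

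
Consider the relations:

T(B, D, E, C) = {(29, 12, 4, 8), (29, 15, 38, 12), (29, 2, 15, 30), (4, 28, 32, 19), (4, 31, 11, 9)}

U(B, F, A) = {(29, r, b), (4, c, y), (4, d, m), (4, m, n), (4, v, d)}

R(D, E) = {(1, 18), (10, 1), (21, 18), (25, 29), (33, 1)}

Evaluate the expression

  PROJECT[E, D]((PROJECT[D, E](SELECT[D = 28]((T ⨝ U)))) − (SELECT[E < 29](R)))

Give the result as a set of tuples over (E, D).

Natural join on B: {(29, 12, 4, 8, r, b), (29, 15, 38, 12, r, b), (29, 2, 15, 30, r, b), (4, 28, 32, 19, c, y), (4, 28, 32, 19, d, m), (4, 28, 32, 19, m, n), (4, 28, 32, 19, v, d), (4, 31, 11, 9, c, y), (4, 31, 11, 9, d, m), (4, 31, 11, 9, m, n), (4, 31, 11, 9, v, d)}
Apply σ_{D = 28}; surviving tuples: {(4, 28, 32, 19, c, y), (4, 28, 32, 19, d, m), (4, 28, 32, 19, m, n), (4, 28, 32, 19, v, d)}
π[D, E]: project onto (D, E) (3 duplicate(s) eliminated) → {(28, 32)}
Apply σ_{E < 29}; surviving tuples: {(1, 18), (10, 1), (21, 18), (33, 1)}
Taking the difference: {(28, 32)}
π[E, D]: project onto (E, D) → {(32, 28)}

{(32, 28)}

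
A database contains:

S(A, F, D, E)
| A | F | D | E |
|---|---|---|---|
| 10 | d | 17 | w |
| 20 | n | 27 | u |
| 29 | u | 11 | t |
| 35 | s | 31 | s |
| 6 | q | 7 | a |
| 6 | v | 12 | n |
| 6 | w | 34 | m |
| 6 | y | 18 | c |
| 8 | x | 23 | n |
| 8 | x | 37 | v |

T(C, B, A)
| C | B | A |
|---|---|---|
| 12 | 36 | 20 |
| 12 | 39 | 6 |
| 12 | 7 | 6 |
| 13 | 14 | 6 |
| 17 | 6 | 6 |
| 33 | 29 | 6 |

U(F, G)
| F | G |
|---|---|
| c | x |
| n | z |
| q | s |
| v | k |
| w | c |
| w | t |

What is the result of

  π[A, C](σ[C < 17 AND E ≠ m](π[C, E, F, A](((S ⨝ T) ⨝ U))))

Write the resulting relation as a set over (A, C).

{(20, 12), (6, 12), (6, 13)}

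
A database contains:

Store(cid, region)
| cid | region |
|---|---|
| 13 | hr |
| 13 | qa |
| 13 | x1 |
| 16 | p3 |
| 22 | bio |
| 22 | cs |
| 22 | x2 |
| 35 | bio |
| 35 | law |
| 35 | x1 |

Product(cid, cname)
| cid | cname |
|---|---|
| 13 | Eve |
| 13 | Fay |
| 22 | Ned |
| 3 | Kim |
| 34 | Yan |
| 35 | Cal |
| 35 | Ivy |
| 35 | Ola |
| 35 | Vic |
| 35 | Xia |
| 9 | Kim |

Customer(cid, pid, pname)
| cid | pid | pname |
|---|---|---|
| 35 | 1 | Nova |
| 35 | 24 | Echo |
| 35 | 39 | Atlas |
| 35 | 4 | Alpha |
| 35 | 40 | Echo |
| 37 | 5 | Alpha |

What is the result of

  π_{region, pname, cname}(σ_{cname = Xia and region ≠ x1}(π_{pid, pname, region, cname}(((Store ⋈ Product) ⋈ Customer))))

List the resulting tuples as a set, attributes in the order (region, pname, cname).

{(bio, Alpha, Xia), (bio, Atlas, Xia), (bio, Echo, Xia), (bio, Nova, Xia), (law, Alpha, Xia), (law, Atlas, Xia), (law, Echo, Xia), (law, Nova, Xia)}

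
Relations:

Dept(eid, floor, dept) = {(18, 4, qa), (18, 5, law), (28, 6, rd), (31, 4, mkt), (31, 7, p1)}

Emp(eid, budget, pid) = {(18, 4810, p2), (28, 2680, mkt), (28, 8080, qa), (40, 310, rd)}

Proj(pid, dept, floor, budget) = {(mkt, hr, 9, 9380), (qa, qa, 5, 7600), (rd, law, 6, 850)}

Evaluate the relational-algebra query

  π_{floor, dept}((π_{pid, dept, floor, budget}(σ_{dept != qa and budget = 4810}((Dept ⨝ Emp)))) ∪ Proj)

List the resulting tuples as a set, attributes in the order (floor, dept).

Joining Dept and Emp on eid yields {(18, 4, qa, 4810, p2), (18, 5, law, 4810, p2), (28, 6, rd, 2680, mkt), (28, 6, rd, 8080, qa)}.
Filtering on dept != qa and budget = 4810 leaves {(18, 5, law, 4810, p2)}.
Projecting to pid, dept, floor, budget: {(p2, law, 5, 4810)}
Union: {(p2, law, 5, 4810)} with {(mkt, hr, 9, 9380), (qa, qa, 5, 7600), (rd, law, 6, 850)} → {(mkt, hr, 9, 9380), (p2, law, 5, 4810), (qa, qa, 5, 7600), (rd, law, 6, 850)}
Projecting to floor, dept: {(5, law), (5, qa), (6, law), (9, hr)}

{(5, law), (5, qa), (6, law), (9, hr)}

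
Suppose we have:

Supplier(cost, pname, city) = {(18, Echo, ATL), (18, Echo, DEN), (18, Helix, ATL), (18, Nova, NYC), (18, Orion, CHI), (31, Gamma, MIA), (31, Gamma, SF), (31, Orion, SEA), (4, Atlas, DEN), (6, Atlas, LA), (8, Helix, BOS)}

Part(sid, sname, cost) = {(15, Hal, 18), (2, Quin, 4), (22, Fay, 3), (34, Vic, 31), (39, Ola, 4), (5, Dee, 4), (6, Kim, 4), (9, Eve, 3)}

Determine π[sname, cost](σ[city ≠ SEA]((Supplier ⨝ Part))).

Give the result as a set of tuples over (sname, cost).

Supplier ⋈ Part (natural join on cost): {(18, Echo, ATL, 15, Hal), (18, Echo, DEN, 15, Hal), (18, Helix, ATL, 15, Hal), (18, Nova, NYC, 15, Hal), (18, Orion, CHI, 15, Hal), (31, Gamma, MIA, 34, Vic), (31, Gamma, SF, 34, Vic), (31, Orion, SEA, 34, Vic), (4, Atlas, DEN, 2, Quin), (4, Atlas, DEN, 39, Ola), (4, Atlas, DEN, 5, Dee), (4, Atlas, DEN, 6, Kim)}
Filtering on city ≠ SEA leaves {(18, Echo, ATL, 15, Hal), (18, Echo, DEN, 15, Hal), (18, Helix, ATL, 15, Hal), (18, Nova, NYC, 15, Hal), (18, Orion, CHI, 15, Hal), (31, Gamma, MIA, 34, Vic), (31, Gamma, SF, 34, Vic), (4, Atlas, DEN, 2, Quin), (4, Atlas, DEN, 39, Ola), (4, Atlas, DEN, 5, Dee), (4, Atlas, DEN, 6, Kim)}.
Projecting to sname, cost (5 duplicate(s) eliminated): {(Dee, 4), (Hal, 18), (Kim, 4), (Ola, 4), (Quin, 4), (Vic, 31)}

{(Dee, 4), (Hal, 18), (Kim, 4), (Ola, 4), (Quin, 4), (Vic, 31)}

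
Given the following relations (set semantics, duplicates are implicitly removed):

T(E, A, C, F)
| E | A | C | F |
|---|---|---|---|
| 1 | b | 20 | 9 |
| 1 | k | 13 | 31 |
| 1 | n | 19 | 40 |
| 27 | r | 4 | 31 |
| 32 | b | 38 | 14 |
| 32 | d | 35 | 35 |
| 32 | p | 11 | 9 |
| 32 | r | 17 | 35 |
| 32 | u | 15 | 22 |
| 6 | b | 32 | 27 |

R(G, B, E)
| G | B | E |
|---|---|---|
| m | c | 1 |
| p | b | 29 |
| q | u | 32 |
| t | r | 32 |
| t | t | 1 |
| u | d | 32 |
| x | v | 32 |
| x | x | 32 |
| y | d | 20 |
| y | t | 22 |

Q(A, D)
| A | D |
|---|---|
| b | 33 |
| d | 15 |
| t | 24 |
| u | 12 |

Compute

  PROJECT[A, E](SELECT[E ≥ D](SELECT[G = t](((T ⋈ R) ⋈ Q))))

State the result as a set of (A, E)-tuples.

{(d, 32), (u, 32)}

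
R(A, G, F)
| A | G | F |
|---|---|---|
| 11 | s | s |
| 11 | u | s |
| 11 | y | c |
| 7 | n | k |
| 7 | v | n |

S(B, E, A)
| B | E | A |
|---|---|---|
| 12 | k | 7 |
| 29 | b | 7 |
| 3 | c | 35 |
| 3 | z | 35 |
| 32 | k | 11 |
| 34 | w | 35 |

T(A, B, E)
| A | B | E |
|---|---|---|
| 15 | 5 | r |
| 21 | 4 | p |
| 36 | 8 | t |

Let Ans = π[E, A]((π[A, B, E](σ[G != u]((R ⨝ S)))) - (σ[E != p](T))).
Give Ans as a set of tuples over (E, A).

{(b, 7), (k, 11), (k, 7)}

R ⋈ S (natural join on A): {(11, s, s, 32, k), (11, u, s, 32, k), (11, y, c, 32, k), (7, n, k, 12, k), (7, n, k, 29, b), (7, v, n, 12, k), (7, v, n, 29, b)}
σ[G != u]: keep tuples satisfying G != u → {(11, s, s, 32, k), (11, y, c, 32, k), (7, n, k, 12, k), (7, n, k, 29, b), (7, v, n, 12, k), (7, v, n, 29, b)}
π_{A, B, E} gives {(11, 32, k), (7, 12, k), (7, 29, b)} (3 duplicate(s) eliminated).
σ[E != p]: keep tuples satisfying E != p → {(15, 5, r), (36, 8, t)}
Taking the difference: {(11, 32, k), (7, 12, k), (7, 29, b)}
π_{E, A} gives {(b, 7), (k, 11), (k, 7)}.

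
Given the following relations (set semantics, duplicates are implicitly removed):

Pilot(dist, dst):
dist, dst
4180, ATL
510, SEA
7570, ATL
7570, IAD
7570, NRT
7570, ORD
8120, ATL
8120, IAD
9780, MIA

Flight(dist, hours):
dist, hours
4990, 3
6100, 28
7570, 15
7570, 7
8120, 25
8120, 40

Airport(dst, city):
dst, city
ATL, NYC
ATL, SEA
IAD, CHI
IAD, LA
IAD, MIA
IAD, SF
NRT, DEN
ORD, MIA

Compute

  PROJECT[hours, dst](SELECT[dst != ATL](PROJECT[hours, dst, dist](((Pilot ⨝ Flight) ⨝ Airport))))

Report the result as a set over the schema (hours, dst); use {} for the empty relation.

{(15, IAD), (15, NRT), (15, ORD), (25, IAD), (40, IAD), (7, IAD), (7, NRT), (7, ORD)}

Joining Pilot and Flight on dist yields {(7570, ATL, 15), (7570, ATL, 7), (7570, IAD, 15), (7570, IAD, 7), (7570, NRT, 15), (7570, NRT, 7), (7570, ORD, 15), (7570, ORD, 7), (8120, ATL, 25), (8120, ATL, 40), (8120, IAD, 25), (8120, IAD, 40)}.
Joining (Pilot ⨝ Flight) and Airport on dst yields {(7570, ATL, 15, NYC), (7570, ATL, 15, SEA), (7570, ATL, 7, NYC), (7570, ATL, 7, SEA), (7570, IAD, 15, CHI), (7570, IAD, 15, LA), (7570, IAD, 15, MIA), (7570, IAD, 15, SF), (7570, IAD, 7, CHI), (7570, IAD, 7, LA), (7570, IAD, 7, MIA), (7570, IAD, 7, SF), (7570, NRT, 15, DEN), (7570, NRT, 7, DEN), (7570, ORD, 15, MIA), (7570, ORD, 7, MIA), (8120, ATL, 25, NYC), (8120, ATL, 25, SEA), (8120, ATL, 40, NYC), (8120, ATL, 40, SEA), (8120, IAD, 25, CHI), (8120, IAD, 25, LA), (8120, IAD, 25, MIA), (8120, IAD, 25, SF), (8120, IAD, 40, CHI), (8120, IAD, 40, LA), (8120, IAD, 40, MIA), (8120, IAD, 40, SF)}.
π_{hours, dst, dist} gives {(15, ATL, 7570), (15, IAD, 7570), (15, NRT, 7570), (15, ORD, 7570), (25, ATL, 8120), (25, IAD, 8120), (40, ATL, 8120), (40, IAD, 8120), (7, ATL, 7570), (7, IAD, 7570), (7, NRT, 7570), (7, ORD, 7570)} (16 duplicate(s) eliminated).
Apply σ_{dst != ATL}; surviving tuples: {(15, IAD, 7570), (15, NRT, 7570), (15, ORD, 7570), (25, IAD, 8120), (40, IAD, 8120), (7, IAD, 7570), (7, NRT, 7570), (7, ORD, 7570)}
π_{hours, dst} gives {(15, IAD), (15, NRT), (15, ORD), (25, IAD), (40, IAD), (7, IAD), (7, NRT), (7, ORD)}.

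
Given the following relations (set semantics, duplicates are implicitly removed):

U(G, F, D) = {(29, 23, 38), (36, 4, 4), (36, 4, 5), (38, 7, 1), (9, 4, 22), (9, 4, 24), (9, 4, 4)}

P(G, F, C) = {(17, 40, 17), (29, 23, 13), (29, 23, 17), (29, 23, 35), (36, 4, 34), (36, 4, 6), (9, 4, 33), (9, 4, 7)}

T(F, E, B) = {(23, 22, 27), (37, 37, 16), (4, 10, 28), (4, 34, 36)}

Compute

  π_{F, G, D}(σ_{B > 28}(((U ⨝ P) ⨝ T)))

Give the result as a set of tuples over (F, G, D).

{(4, 36, 4), (4, 36, 5), (4, 9, 22), (4, 9, 24), (4, 9, 4)}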